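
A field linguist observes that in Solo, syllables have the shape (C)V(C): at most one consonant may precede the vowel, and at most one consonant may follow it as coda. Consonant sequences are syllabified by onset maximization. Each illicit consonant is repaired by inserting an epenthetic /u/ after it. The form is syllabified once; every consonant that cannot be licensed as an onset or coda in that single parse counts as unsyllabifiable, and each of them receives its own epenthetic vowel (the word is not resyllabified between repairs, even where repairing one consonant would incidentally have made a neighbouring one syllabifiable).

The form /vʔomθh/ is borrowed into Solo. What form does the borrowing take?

vuʔomθuhu

Under (C)V(C), the unsyllabifiable consonants are /v/, /θ/, /h/ (at most one coda consonant is licensed; onsets are limited to one consonant).
Inserting the epenthetic vowel yields /v/ → /vu/, /θ/ → /θu/, /h/ → /hu/.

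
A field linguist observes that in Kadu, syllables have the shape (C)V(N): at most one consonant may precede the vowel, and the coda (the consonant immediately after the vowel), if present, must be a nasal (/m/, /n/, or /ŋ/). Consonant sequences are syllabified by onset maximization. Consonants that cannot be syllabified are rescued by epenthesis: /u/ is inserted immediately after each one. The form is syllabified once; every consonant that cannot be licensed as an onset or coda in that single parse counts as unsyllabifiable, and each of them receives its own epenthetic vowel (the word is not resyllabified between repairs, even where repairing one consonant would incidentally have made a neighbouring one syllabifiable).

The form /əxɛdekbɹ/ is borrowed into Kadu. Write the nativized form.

əxɛdekubuɹu

Under (C)V(N), the unsyllabifiable consonants are /k/, /b/, /ɹ/ (only a nasal (/m/, /n/, or /ŋ/) is licensed in coda position; onsets are limited to one consonant).
Inserting the epenthetic vowel yields /k/ → /ku/, /b/ → /bu/, /ɹ/ → /ɹu/.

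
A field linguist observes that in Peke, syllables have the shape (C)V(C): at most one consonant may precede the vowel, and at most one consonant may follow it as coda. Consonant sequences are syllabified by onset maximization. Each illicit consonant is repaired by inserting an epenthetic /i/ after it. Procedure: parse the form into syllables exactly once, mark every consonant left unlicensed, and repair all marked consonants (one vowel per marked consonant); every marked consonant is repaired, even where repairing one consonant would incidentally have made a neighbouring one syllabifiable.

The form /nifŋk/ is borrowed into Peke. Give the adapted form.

The consonants /ŋ/, /k/ cannot be parsed into a legal (C)V(C) syllable (at most one coda consonant is licensed; onsets are limited to one consonant).
Epenthesis after each stranded consonant: /ŋ/ → /ŋi/, /k/ → /ki/.

nifŋiki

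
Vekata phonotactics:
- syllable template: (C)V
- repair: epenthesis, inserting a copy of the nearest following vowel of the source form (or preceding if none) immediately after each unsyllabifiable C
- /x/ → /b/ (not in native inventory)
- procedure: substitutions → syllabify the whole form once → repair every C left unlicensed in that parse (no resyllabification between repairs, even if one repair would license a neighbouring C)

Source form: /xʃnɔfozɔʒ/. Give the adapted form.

Substitution: /x/ → /b/, giving /bʃnɔfozɔʒ/.
Under (C)V, the unsyllabifiable consonants are /b/, /ʃ/, /ʒ/ (no codas are permitted; onsets are limited to one consonant).
Epenthesis after each stranded consonant: /b/ → /bɔ/, /ʃ/ → /ʃɔ/, /ʒ/ → /ʒɔ/.

bɔʃɔnɔfozɔʒɔ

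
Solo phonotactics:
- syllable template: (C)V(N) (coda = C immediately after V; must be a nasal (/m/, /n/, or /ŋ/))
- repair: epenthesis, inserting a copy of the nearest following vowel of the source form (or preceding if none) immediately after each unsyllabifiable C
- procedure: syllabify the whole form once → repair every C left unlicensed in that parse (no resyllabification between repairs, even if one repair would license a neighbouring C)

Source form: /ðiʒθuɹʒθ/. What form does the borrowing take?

ðiʒuθuɹuʒuθu

The consonants /ʒ/, /ɹ/, /ʒ/, /θ/ cannot be parsed into a legal (C)V(N) syllable (only a nasal (/m/, /n/, or /ŋ/) is licensed in coda position; onsets are limited to one consonant).
Epenthesis after each stranded consonant: /ʒ/ → /ʒu/, /ɹ/ → /ɹu/, /ʒ/ → /ʒu/, /θ/ → /θu/.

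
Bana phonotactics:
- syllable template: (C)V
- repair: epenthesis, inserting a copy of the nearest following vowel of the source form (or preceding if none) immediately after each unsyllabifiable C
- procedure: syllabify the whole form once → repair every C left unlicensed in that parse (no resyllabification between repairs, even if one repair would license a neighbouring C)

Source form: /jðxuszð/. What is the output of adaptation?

Under (C)V, the unsyllabifiable consonants are /j/, /ð/, /s/, /z/, /ð/ (no codas are permitted; onsets are limited to one consonant).
Inserting the epenthetic vowel yields /j/ → /ju/, /ð/ → /ðu/, /s/ → /su/, /z/ → /zu/, /ð/ → /ðu/.

juðuxusuzuðu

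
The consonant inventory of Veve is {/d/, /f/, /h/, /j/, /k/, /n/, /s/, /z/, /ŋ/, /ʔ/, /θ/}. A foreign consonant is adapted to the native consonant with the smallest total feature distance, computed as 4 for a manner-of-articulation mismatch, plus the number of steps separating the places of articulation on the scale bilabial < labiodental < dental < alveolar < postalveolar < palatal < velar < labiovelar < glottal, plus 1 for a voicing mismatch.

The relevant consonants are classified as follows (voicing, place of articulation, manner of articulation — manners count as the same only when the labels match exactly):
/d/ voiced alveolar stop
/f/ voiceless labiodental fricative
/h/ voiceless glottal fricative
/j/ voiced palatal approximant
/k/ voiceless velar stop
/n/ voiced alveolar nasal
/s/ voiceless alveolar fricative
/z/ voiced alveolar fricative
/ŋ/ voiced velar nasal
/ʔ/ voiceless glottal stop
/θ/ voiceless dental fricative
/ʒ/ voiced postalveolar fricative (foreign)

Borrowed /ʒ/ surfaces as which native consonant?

/z/ is closest: same manner (fricative), place distance 1 (postalveolar→alveolar), same voicing; total 1. Next closest is /s/ at distance 2.

z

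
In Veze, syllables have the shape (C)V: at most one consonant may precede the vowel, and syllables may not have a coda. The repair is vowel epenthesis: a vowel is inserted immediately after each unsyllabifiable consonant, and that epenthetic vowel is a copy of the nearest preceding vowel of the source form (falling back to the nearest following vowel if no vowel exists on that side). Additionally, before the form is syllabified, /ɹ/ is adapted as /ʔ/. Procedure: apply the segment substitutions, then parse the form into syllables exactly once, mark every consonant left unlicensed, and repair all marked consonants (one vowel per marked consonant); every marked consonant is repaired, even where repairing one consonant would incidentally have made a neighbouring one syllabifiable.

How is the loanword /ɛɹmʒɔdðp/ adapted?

Substitution: /ɹ/ → /ʔ/, giving /ɛʔmʒɔdðp/.
The consonants /ʔ/, /m/, /d/, /ð/, /p/ cannot be parsed into a legal (C)V syllable (no codas are permitted; onsets are limited to one consonant).
Inserting the epenthetic vowel yields /ʔ/ → /ʔɛ/, /m/ → /mɛ/, /d/ → /dɔ/, /ð/ → /ðɔ/, /p/ → /pɔ/.

ɛʔɛmɛʒɔdɔðɔpɔ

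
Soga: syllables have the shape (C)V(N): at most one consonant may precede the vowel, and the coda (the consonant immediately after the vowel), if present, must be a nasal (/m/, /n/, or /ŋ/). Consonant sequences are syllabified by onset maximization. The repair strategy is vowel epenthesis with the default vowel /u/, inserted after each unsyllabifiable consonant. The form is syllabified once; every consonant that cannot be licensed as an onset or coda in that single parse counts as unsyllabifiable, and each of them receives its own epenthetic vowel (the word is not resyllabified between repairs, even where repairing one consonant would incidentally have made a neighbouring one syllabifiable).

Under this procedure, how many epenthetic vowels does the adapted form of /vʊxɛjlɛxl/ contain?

The unsyllabifiable consonants are /j/, /x/, /l/; each receives one epenthetic vowel.

3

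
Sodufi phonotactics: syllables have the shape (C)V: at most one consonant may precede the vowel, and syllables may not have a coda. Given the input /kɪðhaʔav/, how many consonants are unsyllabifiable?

2

The consonants /ð/, /v/ cannot be parsed into a legal (C)V syllable (no codas are permitted; onsets are limited to one consonant).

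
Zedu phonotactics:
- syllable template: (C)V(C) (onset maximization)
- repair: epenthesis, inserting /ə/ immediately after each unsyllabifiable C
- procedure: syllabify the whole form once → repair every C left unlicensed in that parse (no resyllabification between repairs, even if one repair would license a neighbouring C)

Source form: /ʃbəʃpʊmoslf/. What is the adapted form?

The consonants /ʃ/, /l/, /f/ cannot be parsed into a legal (C)V(C) syllable (at most one coda consonant is licensed; onsets are limited to one consonant).
Epenthesis after each stranded consonant: /ʃ/ → /ʃə/, /l/ → /lə/, /f/ → /fə/.

ʃəbəʃpʊmosləfə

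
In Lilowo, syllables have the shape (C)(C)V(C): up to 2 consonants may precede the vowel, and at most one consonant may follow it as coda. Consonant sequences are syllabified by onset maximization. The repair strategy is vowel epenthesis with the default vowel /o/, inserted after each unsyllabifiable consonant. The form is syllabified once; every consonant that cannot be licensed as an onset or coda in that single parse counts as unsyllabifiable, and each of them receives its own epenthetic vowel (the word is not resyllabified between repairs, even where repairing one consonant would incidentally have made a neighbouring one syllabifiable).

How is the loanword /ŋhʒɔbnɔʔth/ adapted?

The consonants /ŋ/, /t/, /h/ cannot be parsed into a legal (C)(C)V(C) syllable (at most one coda consonant is licensed; onsets may contain at most 2 consonants).
Epenthesis after each stranded consonant: /ŋ/ → /ŋo/, /t/ → /to/, /h/ → /ho/.

ŋohʒɔbnɔʔtoho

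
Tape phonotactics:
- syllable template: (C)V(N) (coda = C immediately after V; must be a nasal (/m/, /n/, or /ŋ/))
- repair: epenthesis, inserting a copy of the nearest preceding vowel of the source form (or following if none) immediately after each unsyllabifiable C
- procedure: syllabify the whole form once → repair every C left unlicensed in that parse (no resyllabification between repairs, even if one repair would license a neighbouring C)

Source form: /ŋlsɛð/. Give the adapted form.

ŋɛlɛsɛðɛ

Syllabifying with onset maximization leaves /ŋ/, /l/, /ð/ stranded (only a nasal (/m/, /n/, or /ŋ/) is licensed in coda position; onsets are limited to one consonant).
Inserting the epenthetic vowel yields /ŋ/ → /ŋɛ/, /l/ → /lɛ/, /ð/ → /ðɛ/.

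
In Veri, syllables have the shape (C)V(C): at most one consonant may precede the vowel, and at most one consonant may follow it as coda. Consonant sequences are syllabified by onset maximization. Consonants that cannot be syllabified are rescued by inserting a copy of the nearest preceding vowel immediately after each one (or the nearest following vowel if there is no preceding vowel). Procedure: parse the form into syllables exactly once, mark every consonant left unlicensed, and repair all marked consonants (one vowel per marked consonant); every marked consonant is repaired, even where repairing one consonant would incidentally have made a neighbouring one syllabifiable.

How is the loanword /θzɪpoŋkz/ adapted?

θɪzɪpoŋkozo

Under (C)V(C), the unsyllabifiable consonants are /θ/, /k/, /z/ (at most one coda consonant is licensed; onsets are limited to one consonant).
Epenthesis after each stranded consonant: /θ/ → /θɪ/, /k/ → /ko/, /z/ → /zo/.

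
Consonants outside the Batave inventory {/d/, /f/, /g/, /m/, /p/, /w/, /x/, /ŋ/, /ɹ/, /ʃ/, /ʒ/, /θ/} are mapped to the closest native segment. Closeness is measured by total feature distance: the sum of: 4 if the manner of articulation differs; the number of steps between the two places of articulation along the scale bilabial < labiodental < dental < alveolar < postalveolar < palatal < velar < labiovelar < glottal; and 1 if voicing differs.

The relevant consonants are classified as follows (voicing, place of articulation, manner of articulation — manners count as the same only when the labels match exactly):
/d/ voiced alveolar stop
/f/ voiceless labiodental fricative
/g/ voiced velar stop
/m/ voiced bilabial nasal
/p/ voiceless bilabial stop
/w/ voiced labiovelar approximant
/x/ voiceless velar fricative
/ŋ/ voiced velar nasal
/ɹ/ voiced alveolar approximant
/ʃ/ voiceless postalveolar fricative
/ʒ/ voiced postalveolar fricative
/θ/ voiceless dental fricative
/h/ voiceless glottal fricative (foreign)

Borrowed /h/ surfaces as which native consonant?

x

/x/ is closest: same manner (fricative), place distance 2 (glottal→velar), same voicing; total 2. Next closest is /ʃ/ at distance 4.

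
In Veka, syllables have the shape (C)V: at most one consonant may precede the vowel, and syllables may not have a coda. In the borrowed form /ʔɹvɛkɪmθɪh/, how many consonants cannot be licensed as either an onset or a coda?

Under (C)V, the unsyllabifiable consonants are /ʔ/, /ɹ/, /m/, /h/ (no codas are permitted; onsets are limited to one consonant).

4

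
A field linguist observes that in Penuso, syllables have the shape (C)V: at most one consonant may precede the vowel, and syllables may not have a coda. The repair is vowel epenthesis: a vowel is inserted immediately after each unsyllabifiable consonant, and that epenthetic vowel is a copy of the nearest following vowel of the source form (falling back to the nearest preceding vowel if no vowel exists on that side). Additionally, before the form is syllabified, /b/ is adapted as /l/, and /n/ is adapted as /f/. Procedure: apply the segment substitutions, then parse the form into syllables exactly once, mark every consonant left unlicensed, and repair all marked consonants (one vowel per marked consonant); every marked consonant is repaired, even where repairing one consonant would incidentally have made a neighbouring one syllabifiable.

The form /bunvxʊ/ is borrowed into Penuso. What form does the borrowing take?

lufʊvʊxʊ

Substitution: /b/ → /l/, /n/ → /f/, giving /lufvxʊ/.
Syllabifying with onset maximization leaves /f/, /v/ stranded (no codas are permitted; onsets are limited to one consonant).
Epenthesis after each stranded consonant: /f/ → /fʊ/, /v/ → /vʊ/.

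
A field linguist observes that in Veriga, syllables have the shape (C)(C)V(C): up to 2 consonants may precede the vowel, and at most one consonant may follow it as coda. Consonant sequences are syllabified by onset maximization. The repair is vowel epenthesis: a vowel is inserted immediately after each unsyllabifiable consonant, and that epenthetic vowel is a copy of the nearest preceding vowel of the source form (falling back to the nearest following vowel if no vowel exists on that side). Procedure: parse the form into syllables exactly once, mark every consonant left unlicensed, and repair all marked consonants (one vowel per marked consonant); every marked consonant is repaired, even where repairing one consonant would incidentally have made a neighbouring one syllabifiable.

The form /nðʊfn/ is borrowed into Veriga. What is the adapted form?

nðʊfnʊ

The consonants /n/ cannot be parsed into a legal (C)(C)V(C) syllable (at most one coda consonant is licensed; onsets may contain at most 2 consonants).
Each unlicensed consonant becomes the onset of a new syllable: /n/ → /nʊ/.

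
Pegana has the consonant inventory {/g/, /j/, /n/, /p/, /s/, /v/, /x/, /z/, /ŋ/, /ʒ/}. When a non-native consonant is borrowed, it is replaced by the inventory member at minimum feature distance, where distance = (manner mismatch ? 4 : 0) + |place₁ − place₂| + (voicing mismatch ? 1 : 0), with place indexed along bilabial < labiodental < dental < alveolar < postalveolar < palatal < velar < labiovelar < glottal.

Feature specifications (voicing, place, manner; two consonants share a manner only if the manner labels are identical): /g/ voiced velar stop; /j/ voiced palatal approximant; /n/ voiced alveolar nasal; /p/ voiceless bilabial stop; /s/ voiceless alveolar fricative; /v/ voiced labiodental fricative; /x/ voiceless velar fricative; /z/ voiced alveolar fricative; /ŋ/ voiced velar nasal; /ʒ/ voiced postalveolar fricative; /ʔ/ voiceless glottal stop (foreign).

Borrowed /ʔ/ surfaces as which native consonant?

/g/ is closest: same manner (stop), place distance 2 (glottal→velar), voicing differs (+1); total 3. Next closest is /x/ at distance 6.

g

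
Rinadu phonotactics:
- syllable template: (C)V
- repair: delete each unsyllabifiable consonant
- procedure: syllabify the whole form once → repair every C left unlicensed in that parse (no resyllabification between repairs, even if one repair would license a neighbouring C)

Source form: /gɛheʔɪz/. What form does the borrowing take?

gɛheʔɪ

Syllabifying with onset maximization leaves /z/ stranded (no codas are permitted; onsets are limited to one consonant).
Deleting the stranded consonants removes /z/.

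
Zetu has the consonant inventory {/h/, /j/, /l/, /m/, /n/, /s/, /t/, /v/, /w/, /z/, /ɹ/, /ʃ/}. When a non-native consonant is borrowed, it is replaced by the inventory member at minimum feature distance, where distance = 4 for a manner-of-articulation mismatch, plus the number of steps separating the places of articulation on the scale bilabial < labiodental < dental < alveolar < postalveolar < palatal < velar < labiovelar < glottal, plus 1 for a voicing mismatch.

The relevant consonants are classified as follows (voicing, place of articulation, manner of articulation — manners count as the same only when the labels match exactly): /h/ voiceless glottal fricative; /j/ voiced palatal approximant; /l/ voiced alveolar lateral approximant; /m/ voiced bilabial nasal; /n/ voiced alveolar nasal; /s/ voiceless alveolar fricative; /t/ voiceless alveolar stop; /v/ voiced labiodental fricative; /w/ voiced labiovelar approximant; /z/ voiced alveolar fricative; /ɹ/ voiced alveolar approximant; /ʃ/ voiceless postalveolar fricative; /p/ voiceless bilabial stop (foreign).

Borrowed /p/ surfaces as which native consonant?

t

/t/ is closest: same manner (stop), place distance 3 (bilabial→alveolar), same voicing; total 3. Next closest is /m/ at distance 5.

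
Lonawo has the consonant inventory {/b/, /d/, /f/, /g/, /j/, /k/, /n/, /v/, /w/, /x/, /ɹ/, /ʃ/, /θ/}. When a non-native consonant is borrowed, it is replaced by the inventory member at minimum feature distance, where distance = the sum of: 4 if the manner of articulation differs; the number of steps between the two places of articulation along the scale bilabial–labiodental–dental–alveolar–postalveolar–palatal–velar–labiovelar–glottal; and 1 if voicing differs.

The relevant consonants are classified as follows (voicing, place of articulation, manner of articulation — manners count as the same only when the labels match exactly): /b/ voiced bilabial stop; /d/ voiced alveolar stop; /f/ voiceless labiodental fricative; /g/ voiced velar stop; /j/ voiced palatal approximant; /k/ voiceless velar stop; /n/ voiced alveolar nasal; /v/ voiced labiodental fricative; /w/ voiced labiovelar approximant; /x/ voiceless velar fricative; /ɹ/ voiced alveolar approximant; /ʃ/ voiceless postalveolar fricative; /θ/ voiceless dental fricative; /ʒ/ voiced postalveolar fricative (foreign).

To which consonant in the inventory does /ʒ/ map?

/ʃ/ is closest: same manner (fricative), place distance 0 (postalveolar→postalveolar), voicing differs (+1); total 1. Next closest is /v/ at distance 3.

ʃ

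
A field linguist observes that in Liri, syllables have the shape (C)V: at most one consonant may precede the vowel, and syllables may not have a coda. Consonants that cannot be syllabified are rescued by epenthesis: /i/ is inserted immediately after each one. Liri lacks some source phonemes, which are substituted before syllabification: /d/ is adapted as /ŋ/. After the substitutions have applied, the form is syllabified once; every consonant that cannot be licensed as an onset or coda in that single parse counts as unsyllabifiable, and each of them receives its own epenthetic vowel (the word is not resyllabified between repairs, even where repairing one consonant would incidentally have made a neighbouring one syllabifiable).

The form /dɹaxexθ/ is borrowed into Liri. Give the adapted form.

ŋiɹaxexiθi

Substitution: /d/ → /ŋ/, giving /ŋɹaxexθ/.
Syllabifying with onset maximization leaves /ŋ/, /x/, /θ/ stranded (no codas are permitted; onsets are limited to one consonant).
Each unlicensed consonant becomes the onset of a new syllable: /ŋ/ → /ŋi/, /x/ → /xi/, /θ/ → /θi/.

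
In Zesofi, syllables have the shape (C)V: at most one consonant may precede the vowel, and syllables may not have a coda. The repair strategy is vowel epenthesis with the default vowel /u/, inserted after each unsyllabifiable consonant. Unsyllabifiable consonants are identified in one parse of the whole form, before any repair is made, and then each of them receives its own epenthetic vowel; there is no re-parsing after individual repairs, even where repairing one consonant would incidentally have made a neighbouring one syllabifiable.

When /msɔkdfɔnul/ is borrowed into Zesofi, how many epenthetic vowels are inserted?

4

The unsyllabifiable consonants are /m/, /k/, /d/, /l/; each receives one epenthetic vowel.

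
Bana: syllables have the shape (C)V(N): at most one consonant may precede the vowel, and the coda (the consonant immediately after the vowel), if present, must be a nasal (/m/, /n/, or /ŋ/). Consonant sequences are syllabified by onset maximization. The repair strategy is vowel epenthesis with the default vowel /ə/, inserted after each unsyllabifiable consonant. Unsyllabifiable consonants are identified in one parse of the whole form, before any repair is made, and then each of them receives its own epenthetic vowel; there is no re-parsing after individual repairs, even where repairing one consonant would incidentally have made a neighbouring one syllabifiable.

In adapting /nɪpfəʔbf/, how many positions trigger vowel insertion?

4

The unsyllabifiable consonants are /p/, /ʔ/, /b/, /f/; each receives one epenthetic vowel.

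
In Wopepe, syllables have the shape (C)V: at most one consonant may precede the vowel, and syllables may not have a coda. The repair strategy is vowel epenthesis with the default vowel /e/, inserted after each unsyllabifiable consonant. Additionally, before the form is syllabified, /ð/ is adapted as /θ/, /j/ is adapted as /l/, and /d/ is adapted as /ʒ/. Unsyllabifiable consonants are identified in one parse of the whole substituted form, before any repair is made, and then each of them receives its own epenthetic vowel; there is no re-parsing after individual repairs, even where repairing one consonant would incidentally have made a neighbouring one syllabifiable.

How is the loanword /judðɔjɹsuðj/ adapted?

Substitution: /j/ → /l/, /d/ → /ʒ/, /ð/ → /θ/, giving /luʒθɔlɹsuθl/.
Syllabifying with onset maximization leaves /ʒ/, /l/, /ɹ/, /θ/, /l/ stranded (no codas are permitted; onsets are limited to one consonant).
Each unlicensed consonant becomes the onset of a new syllable: /ʒ/ → /ʒe/, /l/ → /le/, /ɹ/ → /ɹe/, /θ/ → /θe/, /l/ → /le/.

luʒeθɔleɹesuθele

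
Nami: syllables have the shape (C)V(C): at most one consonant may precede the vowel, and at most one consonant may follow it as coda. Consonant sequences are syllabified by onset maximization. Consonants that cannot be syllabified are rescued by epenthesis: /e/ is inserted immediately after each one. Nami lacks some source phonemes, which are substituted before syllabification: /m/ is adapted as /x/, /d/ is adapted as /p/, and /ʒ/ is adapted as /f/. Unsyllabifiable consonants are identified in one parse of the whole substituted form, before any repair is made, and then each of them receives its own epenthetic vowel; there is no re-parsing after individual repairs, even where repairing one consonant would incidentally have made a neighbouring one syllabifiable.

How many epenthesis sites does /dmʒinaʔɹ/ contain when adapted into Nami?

After substitution the input is /pxfinaʔɹ/.
The unsyllabifiable consonants are /p/, /x/, /ɹ/; each receives one epenthetic vowel.

3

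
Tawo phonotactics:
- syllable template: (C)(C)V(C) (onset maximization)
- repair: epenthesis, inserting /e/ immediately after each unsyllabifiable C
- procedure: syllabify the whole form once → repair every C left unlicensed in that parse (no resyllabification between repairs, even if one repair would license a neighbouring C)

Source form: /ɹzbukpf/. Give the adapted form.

Syllabifying with onset maximization leaves /ɹ/, /p/, /f/ stranded (at most one coda consonant is licensed; onsets may contain at most 2 consonants).
Inserting the epenthetic vowel yields /ɹ/ → /ɹe/, /p/ → /pe/, /f/ → /fe/.

ɹezbukpefe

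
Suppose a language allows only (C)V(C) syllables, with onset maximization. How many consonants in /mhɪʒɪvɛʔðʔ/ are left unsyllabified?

3

Syllabifying with onset maximization leaves /m/, /ð/, /ʔ/ stranded (at most one coda consonant is licensed; onsets are limited to one consonant).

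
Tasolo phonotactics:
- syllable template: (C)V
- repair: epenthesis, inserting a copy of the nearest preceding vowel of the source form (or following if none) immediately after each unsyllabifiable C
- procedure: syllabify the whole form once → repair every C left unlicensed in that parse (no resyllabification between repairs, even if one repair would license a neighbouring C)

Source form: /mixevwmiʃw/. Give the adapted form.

mixevewemiʃiwi

Syllabifying with onset maximization leaves /v/, /w/, /ʃ/, /w/ stranded (no codas are permitted; onsets are limited to one consonant).
Each unlicensed consonant becomes the onset of a new syllable: /v/ → /ve/, /w/ → /we/, /ʃ/ → /ʃi/, /w/ → /wi/.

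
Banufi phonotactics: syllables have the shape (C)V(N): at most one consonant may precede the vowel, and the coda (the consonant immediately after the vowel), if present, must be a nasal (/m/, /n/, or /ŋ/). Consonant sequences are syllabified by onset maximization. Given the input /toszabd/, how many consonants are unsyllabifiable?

3

The consonants /s/, /b/, /d/ cannot be parsed into a legal (C)V(N) syllable (only a nasal (/m/, /n/, or /ŋ/) is licensed in coda position; onsets are limited to one consonant).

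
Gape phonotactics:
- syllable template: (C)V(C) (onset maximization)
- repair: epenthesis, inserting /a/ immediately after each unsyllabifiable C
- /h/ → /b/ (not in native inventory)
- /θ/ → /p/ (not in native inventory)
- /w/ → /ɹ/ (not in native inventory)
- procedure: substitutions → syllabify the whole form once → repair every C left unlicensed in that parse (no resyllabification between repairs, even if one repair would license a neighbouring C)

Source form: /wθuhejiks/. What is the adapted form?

ɹapubejiksa

Substitution: /w/ → /ɹ/, /θ/ → /p/, /h/ → /b/, giving /ɹpubejiks/.
Under (C)V(C), the unsyllabifiable consonants are /ɹ/, /s/ (at most one coda consonant is licensed; onsets are limited to one consonant).
Each unlicensed consonant becomes the onset of a new syllable: /ɹ/ → /ɹa/, /s/ → /sa/.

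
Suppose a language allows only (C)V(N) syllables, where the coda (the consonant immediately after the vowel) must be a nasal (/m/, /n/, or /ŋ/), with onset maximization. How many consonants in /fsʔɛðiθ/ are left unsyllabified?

3

Syllabifying with onset maximization leaves /f/, /s/, /θ/ stranded (only a nasal (/m/, /n/, or /ŋ/) is licensed in coda position; onsets are limited to one consonant).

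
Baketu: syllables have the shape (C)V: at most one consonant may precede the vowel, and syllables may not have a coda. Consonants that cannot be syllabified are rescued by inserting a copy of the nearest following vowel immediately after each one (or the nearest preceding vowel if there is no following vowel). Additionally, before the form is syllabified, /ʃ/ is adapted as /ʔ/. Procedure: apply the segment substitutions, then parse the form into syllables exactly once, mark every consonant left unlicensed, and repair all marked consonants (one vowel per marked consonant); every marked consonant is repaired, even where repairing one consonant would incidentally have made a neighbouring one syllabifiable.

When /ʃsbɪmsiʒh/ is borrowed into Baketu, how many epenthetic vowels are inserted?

5

After substitution the input is /ʔsbɪmsiʒh/.
The unsyllabifiable consonants are /ʔ/, /s/, /m/, /ʒ/, /h/; each receives one epenthetic vowel.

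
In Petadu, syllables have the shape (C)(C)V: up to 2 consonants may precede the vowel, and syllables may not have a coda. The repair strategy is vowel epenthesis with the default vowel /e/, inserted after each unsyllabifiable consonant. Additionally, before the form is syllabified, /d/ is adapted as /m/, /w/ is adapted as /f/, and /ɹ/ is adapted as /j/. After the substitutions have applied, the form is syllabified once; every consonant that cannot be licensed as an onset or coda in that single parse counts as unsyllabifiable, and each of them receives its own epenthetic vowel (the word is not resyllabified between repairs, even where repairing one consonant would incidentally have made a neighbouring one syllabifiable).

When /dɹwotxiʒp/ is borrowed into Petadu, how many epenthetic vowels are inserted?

After substitution the input is /mjfotxiʒp/.
The unsyllabifiable consonants are /m/, /ʒ/, /p/; each receives one epenthetic vowel.

3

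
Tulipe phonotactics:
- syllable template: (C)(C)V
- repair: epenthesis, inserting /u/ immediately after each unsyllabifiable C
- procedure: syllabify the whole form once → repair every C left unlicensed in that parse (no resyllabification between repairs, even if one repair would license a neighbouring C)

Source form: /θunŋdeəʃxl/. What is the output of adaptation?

θunuŋdeəʃuxulu

The consonants /n/, /ʃ/, /x/, /l/ cannot be parsed into a legal (C)(C)V syllable (no codas are permitted; onsets may contain at most 2 consonants).
Inserting the epenthetic vowel yields /n/ → /nu/, /ʃ/ → /ʃu/, /x/ → /xu/, /l/ → /lu/.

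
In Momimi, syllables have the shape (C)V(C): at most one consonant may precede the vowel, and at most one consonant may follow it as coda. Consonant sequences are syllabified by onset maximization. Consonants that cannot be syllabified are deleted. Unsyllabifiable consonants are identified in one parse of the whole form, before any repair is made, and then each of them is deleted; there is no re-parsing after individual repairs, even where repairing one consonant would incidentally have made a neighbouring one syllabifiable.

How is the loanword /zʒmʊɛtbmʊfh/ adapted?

mʊɛtmʊf

The consonants /z/, /ʒ/, /b/, /h/ cannot be parsed into a legal (C)V(C) syllable (at most one coda consonant is licensed; onsets are limited to one consonant).
Deleting the stranded consonants removes /z/, /ʒ/, /b/, /h/.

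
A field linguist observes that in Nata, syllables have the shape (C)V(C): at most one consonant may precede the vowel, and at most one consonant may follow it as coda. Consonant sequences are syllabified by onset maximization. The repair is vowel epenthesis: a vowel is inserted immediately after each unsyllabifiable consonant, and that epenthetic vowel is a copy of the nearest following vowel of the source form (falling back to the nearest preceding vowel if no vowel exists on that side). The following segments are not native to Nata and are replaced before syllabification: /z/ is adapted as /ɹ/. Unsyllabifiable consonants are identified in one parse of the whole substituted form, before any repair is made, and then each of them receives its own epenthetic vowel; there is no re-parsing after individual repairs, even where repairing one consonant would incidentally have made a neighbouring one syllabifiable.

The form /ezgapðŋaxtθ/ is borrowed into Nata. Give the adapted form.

eɹgapðaŋaxtaθa

Substitution: /z/ → /ɹ/, giving /eɹgapðŋaxtθ/.
Syllabifying with onset maximization leaves /ð/, /t/, /θ/ stranded (at most one coda consonant is licensed; onsets are limited to one consonant).
Each unlicensed consonant becomes the onset of a new syllable: /ð/ → /ða/, /t/ → /ta/, /θ/ → /θa/.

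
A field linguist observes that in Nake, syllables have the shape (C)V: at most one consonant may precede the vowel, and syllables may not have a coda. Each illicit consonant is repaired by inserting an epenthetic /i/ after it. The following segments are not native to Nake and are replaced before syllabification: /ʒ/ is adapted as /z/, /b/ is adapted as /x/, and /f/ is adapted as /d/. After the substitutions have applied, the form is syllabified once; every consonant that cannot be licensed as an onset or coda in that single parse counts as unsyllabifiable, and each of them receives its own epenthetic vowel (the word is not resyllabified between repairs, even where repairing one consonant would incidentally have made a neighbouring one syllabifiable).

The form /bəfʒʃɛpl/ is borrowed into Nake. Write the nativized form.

xədiziʃɛpili

Substitution: /b/ → /x/, /f/ → /d/, /ʒ/ → /z/, giving /xədzʃɛpl/.
Syllabifying with onset maximization leaves /d/, /z/, /p/, /l/ stranded (no codas are permitted; onsets are limited to one consonant).
Epenthesis after each stranded consonant: /d/ → /di/, /z/ → /zi/, /p/ → /pi/, /l/ → /li/.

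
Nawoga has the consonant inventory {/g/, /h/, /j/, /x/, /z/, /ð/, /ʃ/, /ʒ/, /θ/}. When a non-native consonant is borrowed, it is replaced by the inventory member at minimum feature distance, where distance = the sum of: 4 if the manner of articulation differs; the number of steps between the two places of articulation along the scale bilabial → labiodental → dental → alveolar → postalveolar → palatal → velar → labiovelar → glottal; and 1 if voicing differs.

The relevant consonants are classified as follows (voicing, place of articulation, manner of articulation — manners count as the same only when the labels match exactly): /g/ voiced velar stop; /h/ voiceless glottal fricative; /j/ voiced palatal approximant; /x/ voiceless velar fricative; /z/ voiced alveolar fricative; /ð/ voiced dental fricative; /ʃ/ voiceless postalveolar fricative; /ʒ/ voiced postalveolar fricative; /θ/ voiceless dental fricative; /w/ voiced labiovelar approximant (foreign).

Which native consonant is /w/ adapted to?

j

/j/ is closest: same manner (approximant), place distance 2 (labiovelar→palatal), same voicing; total 2. Next closest is /g/ at distance 5.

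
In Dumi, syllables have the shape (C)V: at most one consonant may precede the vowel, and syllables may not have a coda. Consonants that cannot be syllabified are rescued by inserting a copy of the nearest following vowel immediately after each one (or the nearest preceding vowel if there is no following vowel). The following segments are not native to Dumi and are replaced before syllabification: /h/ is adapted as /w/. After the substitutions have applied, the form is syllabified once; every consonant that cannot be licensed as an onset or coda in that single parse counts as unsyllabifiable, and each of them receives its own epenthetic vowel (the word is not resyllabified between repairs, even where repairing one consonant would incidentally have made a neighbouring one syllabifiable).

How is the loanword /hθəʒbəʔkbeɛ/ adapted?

Substitution: /h/ → /w/, giving /wθəʒbəʔkbeɛ/.
Under (C)V, the unsyllabifiable consonants are /w/, /ʒ/, /ʔ/, /k/ (no codas are permitted; onsets are limited to one consonant).
Epenthesis after each stranded consonant: /w/ → /wə/, /ʒ/ → /ʒə/, /ʔ/ → /ʔe/, /k/ → /ke/.

wəθəʒəbəʔekebeɛ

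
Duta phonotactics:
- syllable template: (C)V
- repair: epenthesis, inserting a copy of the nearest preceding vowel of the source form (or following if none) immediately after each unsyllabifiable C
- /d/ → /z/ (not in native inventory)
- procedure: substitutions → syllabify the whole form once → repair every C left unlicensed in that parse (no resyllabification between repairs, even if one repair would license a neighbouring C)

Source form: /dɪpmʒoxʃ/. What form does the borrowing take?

zɪpɪmɪʒoxoʃo

Substitution: /d/ → /z/, giving /zɪpmʒoxʃ/.
The consonants /p/, /m/, /x/, /ʃ/ cannot be parsed into a legal (C)V syllable (no codas are permitted; onsets are limited to one consonant).
Epenthesis after each stranded consonant: /p/ → /pɪ/, /m/ → /mɪ/, /x/ → /xo/, /ʃ/ → /ʃo/.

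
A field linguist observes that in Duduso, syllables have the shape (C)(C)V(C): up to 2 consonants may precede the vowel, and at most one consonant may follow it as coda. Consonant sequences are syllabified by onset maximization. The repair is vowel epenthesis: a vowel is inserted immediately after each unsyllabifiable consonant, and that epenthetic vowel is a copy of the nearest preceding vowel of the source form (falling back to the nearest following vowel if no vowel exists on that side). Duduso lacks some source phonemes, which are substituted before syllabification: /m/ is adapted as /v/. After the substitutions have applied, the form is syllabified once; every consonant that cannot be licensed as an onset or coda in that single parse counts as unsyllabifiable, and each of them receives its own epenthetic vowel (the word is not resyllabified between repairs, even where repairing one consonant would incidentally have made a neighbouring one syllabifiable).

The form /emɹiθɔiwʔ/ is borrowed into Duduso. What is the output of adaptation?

evɹiθɔiwʔi

Substitution: /m/ → /v/, giving /evɹiθɔiwʔ/.
Under (C)(C)V(C), the unsyllabifiable consonants are /ʔ/ (at most one coda consonant is licensed; onsets may contain at most 2 consonants).
Inserting the epenthetic vowel yields /ʔ/ → /ʔi/.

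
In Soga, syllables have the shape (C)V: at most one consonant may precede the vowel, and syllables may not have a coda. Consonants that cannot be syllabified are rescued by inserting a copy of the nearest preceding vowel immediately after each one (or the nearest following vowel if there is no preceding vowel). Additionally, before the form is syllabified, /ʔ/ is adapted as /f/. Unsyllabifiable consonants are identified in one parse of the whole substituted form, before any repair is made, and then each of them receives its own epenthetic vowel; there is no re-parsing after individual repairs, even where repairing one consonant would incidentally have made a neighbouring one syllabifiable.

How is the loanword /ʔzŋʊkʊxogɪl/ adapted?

fʊzʊŋʊkʊxogɪlɪ

Substitution: /ʔ/ → /f/, giving /fzŋʊkʊxogɪl/.
Syllabifying with onset maximization leaves /f/, /z/, /l/ stranded (no codas are permitted; onsets are limited to one consonant).
Each unlicensed consonant becomes the onset of a new syllable: /f/ → /fʊ/, /z/ → /zʊ/, /l/ → /lɪ/.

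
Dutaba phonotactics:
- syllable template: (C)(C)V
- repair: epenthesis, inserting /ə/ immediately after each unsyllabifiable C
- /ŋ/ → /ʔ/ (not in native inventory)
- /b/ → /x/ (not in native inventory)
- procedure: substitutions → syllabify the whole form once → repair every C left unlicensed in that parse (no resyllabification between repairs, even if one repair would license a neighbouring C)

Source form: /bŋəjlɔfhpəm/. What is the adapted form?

Substitution: /b/ → /x/, /ŋ/ → /ʔ/, giving /xʔəjlɔfhpəm/.
Under (C)(C)V, the unsyllabifiable consonants are /f/, /m/ (no codas are permitted; onsets may contain at most 2 consonants).
Inserting the epenthetic vowel yields /f/ → /fə/, /m/ → /mə/.

xʔəjlɔfəhpəmə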